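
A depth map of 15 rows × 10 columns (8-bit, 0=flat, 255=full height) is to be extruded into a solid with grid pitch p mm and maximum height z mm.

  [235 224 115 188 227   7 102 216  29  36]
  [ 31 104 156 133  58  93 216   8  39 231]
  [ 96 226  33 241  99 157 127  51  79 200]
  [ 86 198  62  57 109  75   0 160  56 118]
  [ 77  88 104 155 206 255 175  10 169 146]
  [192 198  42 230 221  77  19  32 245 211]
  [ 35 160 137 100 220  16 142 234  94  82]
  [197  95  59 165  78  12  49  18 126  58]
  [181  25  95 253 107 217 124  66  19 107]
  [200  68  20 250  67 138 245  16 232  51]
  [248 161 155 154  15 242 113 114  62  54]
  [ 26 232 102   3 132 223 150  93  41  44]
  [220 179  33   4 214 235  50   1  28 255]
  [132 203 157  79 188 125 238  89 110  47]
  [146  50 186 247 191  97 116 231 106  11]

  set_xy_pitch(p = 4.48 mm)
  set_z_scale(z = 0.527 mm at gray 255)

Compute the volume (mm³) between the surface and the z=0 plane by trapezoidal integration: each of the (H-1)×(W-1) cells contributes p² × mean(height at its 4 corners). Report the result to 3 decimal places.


height_mm = gray/255 × 0.527; cell vol = 4.48² × mean(4 corners)
unit = 4.48² × 0.527 / (4×255) = 0.0103697 mm³ per gray-sum
row 0: Σ corner-gray over 9 cells = 4363  → 45.2430
row 1: Σ corner-gray over 9 cells = 4198  → 43.5320
row 2: Σ corner-gray over 9 cells = 3960  → 41.0640
row 3: Σ corner-gray over 9 cells = 4185  → 43.3972
row 4: Σ corner-gray over 9 cells = 5078  → 52.6574
row 5: Σ corner-gray over 9 cells = 4854  → 50.3346
row 6: Σ corner-gray over 9 cells = 3782  → 39.2182
row 7: Σ corner-gray over 9 cells = 3559  → 36.9058
row 8: Σ corner-gray over 9 cells = 4423  → 45.8652
row 9: Σ corner-gray over 9 cells = 4657  → 48.2917
row 10: Σ corner-gray over 9 cells = 4356  → 45.1704
row 11: Σ corner-gray over 9 cells = 3985  → 41.3233
row 12: Σ corner-gray over 9 cells = 4520  → 46.8711
row 13: Σ corner-gray over 9 cells = 5162  → 53.5284
Σ rows: total corner-gray = 61082  → 633.4024 mm³

633.402


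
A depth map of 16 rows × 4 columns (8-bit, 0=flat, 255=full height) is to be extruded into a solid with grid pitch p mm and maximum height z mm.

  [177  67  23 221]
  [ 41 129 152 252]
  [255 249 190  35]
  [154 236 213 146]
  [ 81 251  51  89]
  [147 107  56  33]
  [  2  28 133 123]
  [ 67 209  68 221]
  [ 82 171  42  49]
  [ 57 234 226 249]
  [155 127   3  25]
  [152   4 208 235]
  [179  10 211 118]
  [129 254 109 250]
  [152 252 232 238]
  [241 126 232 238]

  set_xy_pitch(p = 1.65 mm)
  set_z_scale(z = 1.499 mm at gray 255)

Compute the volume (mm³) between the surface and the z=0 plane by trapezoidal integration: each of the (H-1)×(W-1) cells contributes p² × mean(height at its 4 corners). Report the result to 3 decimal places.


height_mm = gray/255 × 1.499; cell vol = 1.65² × mean(4 corners)
unit = 1.65² × 1.499 / (4×255) = 0.00400101 mm³ per gray-sum
row 0: Σ corner-gray over 3 cells = 1433  → 5.7334
row 1: Σ corner-gray over 3 cells = 2023  → 8.0940
row 2: Σ corner-gray over 3 cells = 2366  → 9.4664
row 3: Σ corner-gray over 3 cells = 1972  → 7.8900
row 4: Σ corner-gray over 3 cells = 1280  → 5.1213
row 5: Σ corner-gray over 3 cells = 953  → 3.8130
row 6: Σ corner-gray over 3 cells = 1289  → 5.1573
row 7: Σ corner-gray over 3 cells = 1399  → 5.5974
row 8: Σ corner-gray over 3 cells = 1783  → 7.1338
row 9: Σ corner-gray over 3 cells = 1666  → 6.6657
row 10: Σ corner-gray over 3 cells = 1251  → 5.0053
row 11: Σ corner-gray over 3 cells = 1550  → 6.2016
row 12: Σ corner-gray over 3 cells = 1844  → 7.3779
row 13: Σ corner-gray over 3 cells = 2463  → 9.8545
row 14: Σ corner-gray over 3 cells = 2553  → 10.2146
Σ rows: total corner-gray = 25825  → 103.3260 mm³

103.326


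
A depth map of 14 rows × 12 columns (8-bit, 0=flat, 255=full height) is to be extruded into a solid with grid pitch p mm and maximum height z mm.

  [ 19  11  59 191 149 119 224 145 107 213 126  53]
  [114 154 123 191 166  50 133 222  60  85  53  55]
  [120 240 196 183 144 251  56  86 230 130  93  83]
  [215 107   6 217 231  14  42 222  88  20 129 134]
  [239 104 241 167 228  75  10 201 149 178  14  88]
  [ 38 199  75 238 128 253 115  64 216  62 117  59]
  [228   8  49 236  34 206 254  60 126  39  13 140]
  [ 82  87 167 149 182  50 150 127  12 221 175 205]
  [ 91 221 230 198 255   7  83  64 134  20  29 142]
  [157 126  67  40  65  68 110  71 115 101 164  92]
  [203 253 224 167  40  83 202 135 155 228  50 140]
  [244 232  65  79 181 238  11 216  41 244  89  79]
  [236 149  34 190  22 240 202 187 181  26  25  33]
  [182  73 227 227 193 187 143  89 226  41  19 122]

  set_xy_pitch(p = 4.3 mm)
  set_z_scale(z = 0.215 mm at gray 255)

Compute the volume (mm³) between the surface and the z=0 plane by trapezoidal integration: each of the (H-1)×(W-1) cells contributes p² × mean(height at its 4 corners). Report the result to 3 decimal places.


289.109

height_mm = gray/255 × 0.215; cell vol = 4.3² × mean(4 corners)
unit = 4.3² × 0.215 / (4×255) = 0.0038974 mm³ per gray-sum
row 0: Σ corner-gray over 11 cells = 5403  → 21.0577
row 1: Σ corner-gray over 11 cells = 6064  → 23.6338
row 2: Σ corner-gray over 11 cells = 5922  → 23.0804
row 3: Σ corner-gray over 11 cells = 5562  → 21.6773
row 4: Σ corner-gray over 11 cells = 6092  → 23.7430
row 5: Σ corner-gray over 11 cells = 5449  → 21.2369
row 6: Σ corner-gray over 11 cells = 5345  → 20.8316
row 7: Σ corner-gray over 11 cells = 5642  → 21.9891
row 8: Σ corner-gray over 11 cells = 4818  → 18.7777
row 9: Σ corner-gray over 11 cells = 5520  → 21.5137
row 10: Σ corner-gray over 11 cells = 6532  → 25.4578
row 11: Σ corner-gray over 11 cells = 5896  → 22.9791
row 12: Σ corner-gray over 11 cells = 5935  → 23.1311
Σ rows: total corner-gray = 74180  → 289.1093 mm³


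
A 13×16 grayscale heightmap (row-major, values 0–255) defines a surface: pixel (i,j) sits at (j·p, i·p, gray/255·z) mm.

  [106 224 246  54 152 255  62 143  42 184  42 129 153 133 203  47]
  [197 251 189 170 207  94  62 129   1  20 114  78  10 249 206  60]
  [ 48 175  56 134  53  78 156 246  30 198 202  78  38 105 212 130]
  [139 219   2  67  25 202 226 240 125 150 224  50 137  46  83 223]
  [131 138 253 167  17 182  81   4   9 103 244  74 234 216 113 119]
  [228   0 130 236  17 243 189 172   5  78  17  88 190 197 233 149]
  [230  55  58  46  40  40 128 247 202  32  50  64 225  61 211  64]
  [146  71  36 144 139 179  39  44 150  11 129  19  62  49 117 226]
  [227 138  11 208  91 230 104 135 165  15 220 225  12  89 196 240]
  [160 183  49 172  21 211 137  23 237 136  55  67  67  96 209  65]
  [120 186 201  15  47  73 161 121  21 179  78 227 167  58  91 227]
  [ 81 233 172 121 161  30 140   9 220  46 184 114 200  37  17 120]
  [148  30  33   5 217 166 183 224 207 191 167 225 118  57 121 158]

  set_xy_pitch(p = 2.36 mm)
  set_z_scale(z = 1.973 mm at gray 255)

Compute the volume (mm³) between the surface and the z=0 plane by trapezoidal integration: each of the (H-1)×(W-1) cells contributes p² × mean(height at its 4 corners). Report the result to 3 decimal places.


956.189

height_mm = gray/255 × 1.973; cell vol = 2.36² × mean(4 corners)
unit = 2.36² × 1.973 / (4×255) = 0.0107734 mm³ per gray-sum
row 0: Σ corner-gray over 15 cells = 8014  → 86.3377
row 1: Σ corner-gray over 15 cells = 7517  → 80.9833
row 2: Σ corner-gray over 15 cells = 7654  → 82.4592
row 3: Σ corner-gray over 15 cells = 7874  → 84.8294
row 4: Σ corner-gray over 15 cells = 7887  → 84.9694
row 5: Σ corner-gray over 15 cells = 7179  → 77.3419
row 6: Σ corner-gray over 15 cells = 5962  → 64.2307
row 7: Σ corner-gray over 15 cells = 6895  → 74.2823
row 8: Σ corner-gray over 15 cells = 7696  → 82.9117
row 9: Σ corner-gray over 15 cells = 7148  → 77.0079
row 10: Σ corner-gray over 15 cells = 7166  → 77.2019
row 11: Σ corner-gray over 15 cells = 7763  → 83.6335
Σ rows: total corner-gray = 88755  → 956.1890 mm³


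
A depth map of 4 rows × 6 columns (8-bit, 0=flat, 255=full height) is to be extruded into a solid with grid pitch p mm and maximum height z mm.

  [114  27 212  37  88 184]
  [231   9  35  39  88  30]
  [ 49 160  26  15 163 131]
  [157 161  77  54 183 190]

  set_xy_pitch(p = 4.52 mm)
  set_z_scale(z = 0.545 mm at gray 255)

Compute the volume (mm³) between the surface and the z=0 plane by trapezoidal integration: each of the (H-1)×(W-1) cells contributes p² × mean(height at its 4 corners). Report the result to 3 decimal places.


height_mm = gray/255 × 0.545; cell vol = 4.52² × mean(4 corners)
unit = 4.52² × 0.545 / (4×255) = 0.0109162 mm³ per gray-sum
row 0: Σ corner-gray over 5 cells = 1629  → 17.7826
row 1: Σ corner-gray over 5 cells = 1511  → 16.4944
row 2: Σ corner-gray over 5 cells = 2205  → 24.0703
Σ rows: total corner-gray = 5345  → 58.3473 mm³

58.347


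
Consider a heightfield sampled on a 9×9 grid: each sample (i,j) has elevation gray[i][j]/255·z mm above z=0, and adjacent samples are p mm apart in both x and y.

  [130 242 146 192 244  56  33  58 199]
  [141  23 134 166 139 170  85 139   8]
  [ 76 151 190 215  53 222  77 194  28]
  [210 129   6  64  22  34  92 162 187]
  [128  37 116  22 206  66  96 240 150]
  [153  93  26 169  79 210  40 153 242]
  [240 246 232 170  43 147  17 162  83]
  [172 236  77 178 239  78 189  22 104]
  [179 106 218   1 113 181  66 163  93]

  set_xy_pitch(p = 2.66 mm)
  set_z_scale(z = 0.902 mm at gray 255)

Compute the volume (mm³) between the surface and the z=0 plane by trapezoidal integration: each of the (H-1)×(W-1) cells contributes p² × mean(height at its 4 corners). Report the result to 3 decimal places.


202.147

height_mm = gray/255 × 0.902; cell vol = 2.66² × mean(4 corners)
unit = 2.66² × 0.902 / (4×255) = 0.00625705 mm³ per gray-sum
row 0: Σ corner-gray over 8 cells = 4132  → 25.8541
row 1: Σ corner-gray over 8 cells = 4169  → 26.0856
row 2: Σ corner-gray over 8 cells = 3723  → 23.2950
row 3: Σ corner-gray over 8 cells = 3259  → 20.3917
row 4: Σ corner-gray over 8 cells = 3779  → 23.6454
row 5: Σ corner-gray over 8 cells = 4292  → 26.8553
row 6: Σ corner-gray over 8 cells = 4671  → 29.2267
row 7: Σ corner-gray over 8 cells = 4282  → 26.7927
Σ rows: total corner-gray = 32307  → 202.1465 mm³


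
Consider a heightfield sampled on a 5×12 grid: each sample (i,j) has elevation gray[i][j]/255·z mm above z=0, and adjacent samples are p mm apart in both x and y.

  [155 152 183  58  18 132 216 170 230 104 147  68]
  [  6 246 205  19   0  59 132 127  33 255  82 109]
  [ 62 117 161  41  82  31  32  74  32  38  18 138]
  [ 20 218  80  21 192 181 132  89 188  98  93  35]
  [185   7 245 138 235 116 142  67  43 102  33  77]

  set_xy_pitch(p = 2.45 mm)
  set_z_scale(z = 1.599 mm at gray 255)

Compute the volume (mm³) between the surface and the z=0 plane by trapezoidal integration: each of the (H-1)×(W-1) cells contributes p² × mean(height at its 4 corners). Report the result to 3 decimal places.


175.069

height_mm = gray/255 × 1.599; cell vol = 2.45² × mean(4 corners)
unit = 2.45² × 1.599 / (4×255) = 0.0094098 mm³ per gray-sum
row 0: Σ corner-gray over 11 cells = 5474  → 51.5093
row 1: Σ corner-gray over 11 cells = 3883  → 36.5383
row 2: Σ corner-gray over 11 cells = 4091  → 38.4955
row 3: Σ corner-gray over 11 cells = 5157  → 48.5263
Σ rows: total corner-gray = 18605  → 175.0694 mm³


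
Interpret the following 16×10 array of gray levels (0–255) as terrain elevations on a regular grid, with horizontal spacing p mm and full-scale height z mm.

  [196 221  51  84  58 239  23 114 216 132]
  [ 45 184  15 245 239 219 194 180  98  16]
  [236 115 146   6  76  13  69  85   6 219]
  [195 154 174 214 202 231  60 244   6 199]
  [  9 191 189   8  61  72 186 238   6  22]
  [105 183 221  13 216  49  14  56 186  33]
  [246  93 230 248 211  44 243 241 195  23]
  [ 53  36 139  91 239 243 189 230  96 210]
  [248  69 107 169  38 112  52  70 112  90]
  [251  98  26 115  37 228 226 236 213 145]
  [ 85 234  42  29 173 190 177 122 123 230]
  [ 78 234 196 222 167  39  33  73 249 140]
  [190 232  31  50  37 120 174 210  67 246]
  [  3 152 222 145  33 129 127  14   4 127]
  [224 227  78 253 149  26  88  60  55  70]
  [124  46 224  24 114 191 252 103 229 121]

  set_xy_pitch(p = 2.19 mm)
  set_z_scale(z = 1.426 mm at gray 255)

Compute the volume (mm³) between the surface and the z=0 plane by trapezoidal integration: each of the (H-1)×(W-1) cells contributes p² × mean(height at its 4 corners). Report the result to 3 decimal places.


478.284

height_mm = gray/255 × 1.426; cell vol = 2.19² × mean(4 corners)
unit = 2.19² × 1.426 / (4×255) = 0.00670514 mm³ per gray-sum
row 0: Σ corner-gray over 9 cells = 5149  → 34.5247
row 1: Σ corner-gray over 9 cells = 4296  → 28.8053
row 2: Σ corner-gray over 9 cells = 4451  → 29.8446
row 3: Σ corner-gray over 9 cells = 4897  → 32.8351
row 4: Σ corner-gray over 9 cells = 3947  → 26.4652
row 5: Σ corner-gray over 9 cells = 5293  → 35.4903
row 6: Σ corner-gray over 9 cells = 6068  → 40.6868
row 7: Σ corner-gray over 9 cells = 4585  → 30.7430
row 8: Σ corner-gray over 9 cells = 4550  → 30.5084
row 9: Σ corner-gray over 9 cells = 5249  → 35.1953
row 10: Σ corner-gray over 9 cells = 5139  → 34.4577
row 11: Σ corner-gray over 9 cells = 4922  → 33.0027
row 12: Σ corner-gray over 9 cells = 4060  → 27.2229
row 13: Σ corner-gray over 9 cells = 3948  → 26.4719
row 14: Σ corner-gray over 9 cells = 4777  → 32.0304
Σ rows: total corner-gray = 71331  → 478.2840 mm³


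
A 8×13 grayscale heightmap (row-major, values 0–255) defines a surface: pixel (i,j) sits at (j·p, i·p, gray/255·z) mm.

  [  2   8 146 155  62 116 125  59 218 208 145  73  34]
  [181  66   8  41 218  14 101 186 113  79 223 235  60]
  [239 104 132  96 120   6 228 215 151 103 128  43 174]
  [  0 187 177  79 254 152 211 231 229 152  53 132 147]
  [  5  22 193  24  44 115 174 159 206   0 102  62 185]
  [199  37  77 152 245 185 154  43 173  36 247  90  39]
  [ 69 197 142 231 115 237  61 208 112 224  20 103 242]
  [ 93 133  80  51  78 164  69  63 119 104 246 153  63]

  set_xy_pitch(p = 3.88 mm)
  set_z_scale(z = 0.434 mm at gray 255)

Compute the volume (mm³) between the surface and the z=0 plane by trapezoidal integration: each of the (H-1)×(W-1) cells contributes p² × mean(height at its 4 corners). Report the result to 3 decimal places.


height_mm = gray/255 × 0.434; cell vol = 3.88² × mean(4 corners)
unit = 3.88² × 0.434 / (4×255) = 0.0064055 mm³ per gray-sum
row 0: Σ corner-gray over 12 cells = 5475  → 35.0701
row 1: Σ corner-gray over 12 cells = 5874  → 37.6259
row 2: Σ corner-gray over 12 cells = 6926  → 44.3645
row 3: Σ corner-gray over 12 cells = 6253  → 40.0536
row 4: Σ corner-gray over 12 cells = 5508  → 35.2815
row 5: Σ corner-gray over 12 cells = 6727  → 43.0898
row 6: Σ corner-gray over 12 cells = 6287  → 40.2714
Σ rows: total corner-gray = 43050  → 275.7568 mm³

275.757


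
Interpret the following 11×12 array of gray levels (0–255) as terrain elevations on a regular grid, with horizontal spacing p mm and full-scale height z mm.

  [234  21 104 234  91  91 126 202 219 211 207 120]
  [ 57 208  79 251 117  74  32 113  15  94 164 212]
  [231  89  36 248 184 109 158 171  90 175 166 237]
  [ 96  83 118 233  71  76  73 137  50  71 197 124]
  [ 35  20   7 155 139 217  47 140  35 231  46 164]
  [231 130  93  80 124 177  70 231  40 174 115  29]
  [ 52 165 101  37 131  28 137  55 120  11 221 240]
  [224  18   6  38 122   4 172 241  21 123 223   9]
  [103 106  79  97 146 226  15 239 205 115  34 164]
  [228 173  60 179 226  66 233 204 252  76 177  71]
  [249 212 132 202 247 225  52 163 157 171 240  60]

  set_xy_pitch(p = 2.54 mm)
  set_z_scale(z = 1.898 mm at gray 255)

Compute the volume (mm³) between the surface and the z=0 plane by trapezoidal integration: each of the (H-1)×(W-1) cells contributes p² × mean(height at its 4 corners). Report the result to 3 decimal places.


667.852

height_mm = gray/255 × 1.898; cell vol = 2.54² × mean(4 corners)
unit = 2.54² × 1.898 / (4×255) = 0.012005 mm³ per gray-sum
row 0: Σ corner-gray over 11 cells = 5929  → 71.1779
row 1: Σ corner-gray over 11 cells = 5883  → 70.6256
row 2: Σ corner-gray over 11 cells = 5758  → 69.1250
row 3: Σ corner-gray over 11 cells = 4711  → 56.5557
row 4: Σ corner-gray over 11 cells = 5001  → 60.0372
row 5: Σ corner-gray over 11 cells = 5032  → 60.4093
row 6: Σ corner-gray over 11 cells = 4473  → 53.6985
row 7: Σ corner-gray over 11 cells = 4960  → 59.5450
row 8: Σ corner-gray over 11 cells = 6382  → 76.6161
row 9: Σ corner-gray over 11 cells = 7502  → 90.0618
Σ rows: total corner-gray = 55631  → 667.8522 mm³


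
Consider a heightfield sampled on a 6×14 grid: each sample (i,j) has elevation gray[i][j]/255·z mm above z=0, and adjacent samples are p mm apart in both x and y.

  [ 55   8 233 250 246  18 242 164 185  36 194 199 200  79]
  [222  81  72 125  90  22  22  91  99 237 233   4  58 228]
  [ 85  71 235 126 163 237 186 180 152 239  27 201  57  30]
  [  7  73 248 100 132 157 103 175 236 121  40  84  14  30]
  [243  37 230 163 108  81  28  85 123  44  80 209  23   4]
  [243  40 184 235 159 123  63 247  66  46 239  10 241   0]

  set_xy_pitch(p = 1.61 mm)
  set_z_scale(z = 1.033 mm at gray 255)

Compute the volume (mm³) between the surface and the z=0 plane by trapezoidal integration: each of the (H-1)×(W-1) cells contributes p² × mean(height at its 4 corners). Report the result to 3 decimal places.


84.369

height_mm = gray/255 × 1.033; cell vol = 1.61² × mean(4 corners)
unit = 1.61² × 1.033 / (4×255) = 0.00262514 mm³ per gray-sum
row 0: Σ corner-gray over 13 cells = 6802  → 17.8562
row 1: Σ corner-gray over 13 cells = 6581  → 17.2760
row 2: Σ corner-gray over 13 cells = 6866  → 18.0242
row 3: Σ corner-gray over 13 cells = 5672  → 14.8898
row 4: Σ corner-gray over 13 cells = 6218  → 16.3231
Σ rows: total corner-gray = 32139  → 84.3693 mm³


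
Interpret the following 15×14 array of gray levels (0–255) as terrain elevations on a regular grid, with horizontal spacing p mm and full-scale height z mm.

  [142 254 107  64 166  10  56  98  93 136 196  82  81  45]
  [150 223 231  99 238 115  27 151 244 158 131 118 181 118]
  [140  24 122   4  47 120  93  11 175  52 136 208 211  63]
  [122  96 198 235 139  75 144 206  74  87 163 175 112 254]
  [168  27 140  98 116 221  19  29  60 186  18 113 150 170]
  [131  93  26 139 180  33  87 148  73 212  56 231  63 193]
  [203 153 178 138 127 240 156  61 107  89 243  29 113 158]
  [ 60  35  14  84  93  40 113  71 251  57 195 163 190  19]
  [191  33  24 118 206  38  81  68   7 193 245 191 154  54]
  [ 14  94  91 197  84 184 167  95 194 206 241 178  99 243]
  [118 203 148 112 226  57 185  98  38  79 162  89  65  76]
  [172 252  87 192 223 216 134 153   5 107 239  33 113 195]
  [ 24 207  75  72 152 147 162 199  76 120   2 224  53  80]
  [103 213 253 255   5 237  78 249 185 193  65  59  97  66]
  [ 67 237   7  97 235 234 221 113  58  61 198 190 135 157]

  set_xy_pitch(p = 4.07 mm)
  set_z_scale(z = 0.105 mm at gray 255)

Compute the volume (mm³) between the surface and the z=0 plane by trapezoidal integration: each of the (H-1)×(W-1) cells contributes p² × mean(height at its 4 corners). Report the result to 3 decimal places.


159.422

height_mm = gray/255 × 0.105; cell vol = 4.07² × mean(4 corners)
unit = 4.07² × 0.105 / (4×255) = 0.00170521 mm³ per gray-sum
row 0: Σ corner-gray over 13 cells = 6973  → 11.8904
row 1: Σ corner-gray over 13 cells = 6709  → 11.4403
row 2: Σ corner-gray over 13 cells = 6393  → 10.9014
row 3: Σ corner-gray over 13 cells = 6476  → 11.0429
row 4: Σ corner-gray over 13 cells = 5698  → 9.7163
row 5: Σ corner-gray over 13 cells = 6635  → 11.3141
row 6: Σ corner-gray over 13 cells = 6320  → 10.7769
row 7: Σ corner-gray over 13 cells = 5652  → 9.6378
row 8: Σ corner-gray over 13 cells = 6878  → 11.7284
row 9: Σ corner-gray over 13 cells = 7035  → 11.9962
row 10: Σ corner-gray over 13 cells = 6993  → 11.9245
row 11: Σ corner-gray over 13 cells = 6957  → 11.8631
row 12: Σ corner-gray over 13 cells = 7029  → 11.9859
row 13: Σ corner-gray over 13 cells = 7743  → 13.2034
Σ rows: total corner-gray = 93491  → 159.4218 mm³


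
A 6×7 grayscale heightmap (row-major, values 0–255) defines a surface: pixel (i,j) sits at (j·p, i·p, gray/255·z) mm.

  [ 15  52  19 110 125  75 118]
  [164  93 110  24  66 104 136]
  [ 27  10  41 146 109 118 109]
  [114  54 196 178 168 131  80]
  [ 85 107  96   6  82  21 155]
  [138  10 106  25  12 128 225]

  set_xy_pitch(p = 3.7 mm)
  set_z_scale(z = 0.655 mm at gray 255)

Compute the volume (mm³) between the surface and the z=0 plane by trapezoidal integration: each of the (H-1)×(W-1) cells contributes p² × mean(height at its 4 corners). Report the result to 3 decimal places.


height_mm = gray/255 × 0.655; cell vol = 3.7² × mean(4 corners)
unit = 3.7² × 0.655 / (4×255) = 0.00879113 mm³ per gray-sum
row 0: Σ corner-gray over 6 cells = 1989  → 17.4856
row 1: Σ corner-gray over 6 cells = 2078  → 18.2680
row 2: Σ corner-gray over 6 cells = 2632  → 23.1382
row 3: Σ corner-gray over 6 cells = 2512  → 22.0833
row 4: Σ corner-gray over 6 cells = 1789  → 15.7273
Σ rows: total corner-gray = 11000  → 96.7024 mm³

96.702


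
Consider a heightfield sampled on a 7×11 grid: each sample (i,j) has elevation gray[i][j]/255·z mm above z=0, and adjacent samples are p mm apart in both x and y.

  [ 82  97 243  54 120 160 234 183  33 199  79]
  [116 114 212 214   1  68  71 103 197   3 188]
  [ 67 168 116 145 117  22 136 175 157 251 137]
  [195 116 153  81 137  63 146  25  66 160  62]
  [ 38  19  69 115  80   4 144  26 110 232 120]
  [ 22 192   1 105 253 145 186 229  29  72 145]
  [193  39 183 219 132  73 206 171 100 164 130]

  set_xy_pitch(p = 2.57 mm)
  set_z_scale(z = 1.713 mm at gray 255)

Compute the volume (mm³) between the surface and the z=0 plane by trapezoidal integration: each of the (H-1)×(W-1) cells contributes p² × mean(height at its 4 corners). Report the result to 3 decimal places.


height_mm = gray/255 × 1.713; cell vol = 2.57² × mean(4 corners)
unit = 2.57² × 1.713 / (4×255) = 0.0110923 mm³ per gray-sum
row 0: Σ corner-gray over 10 cells = 5077  → 56.3158
row 1: Σ corner-gray over 10 cells = 5048  → 55.9942
row 2: Σ corner-gray over 10 cells = 4929  → 54.6742
row 3: Σ corner-gray over 10 cells = 3907  → 43.3378
row 4: Σ corner-gray over 10 cells = 4347  → 48.2184
row 5: Σ corner-gray over 10 cells = 5488  → 60.8748
Σ rows: total corner-gray = 28796  → 319.4152 mm³

319.415


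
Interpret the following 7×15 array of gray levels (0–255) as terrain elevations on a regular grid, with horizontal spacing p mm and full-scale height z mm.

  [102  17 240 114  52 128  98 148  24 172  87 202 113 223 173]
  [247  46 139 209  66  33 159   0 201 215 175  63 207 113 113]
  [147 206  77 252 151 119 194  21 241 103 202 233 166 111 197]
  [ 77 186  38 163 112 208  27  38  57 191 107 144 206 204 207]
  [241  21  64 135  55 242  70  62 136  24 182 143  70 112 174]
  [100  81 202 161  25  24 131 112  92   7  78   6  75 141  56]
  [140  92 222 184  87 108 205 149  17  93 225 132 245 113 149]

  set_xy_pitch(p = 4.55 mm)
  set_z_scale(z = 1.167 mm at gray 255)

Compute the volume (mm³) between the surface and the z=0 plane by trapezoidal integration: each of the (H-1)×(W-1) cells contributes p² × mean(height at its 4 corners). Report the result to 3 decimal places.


height_mm = gray/255 × 1.167; cell vol = 4.55² × mean(4 corners)
unit = 4.55² × 1.167 / (4×255) = 0.0236861 mm³ per gray-sum
row 0: Σ corner-gray over 14 cells = 7123  → 168.7161
row 1: Σ corner-gray over 14 cells = 8108  → 192.0469
row 2: Σ corner-gray over 14 cells = 8142  → 192.8522
row 3: Σ corner-gray over 14 cells = 6693  → 158.5310
row 4: Σ corner-gray over 14 cells = 5473  → 129.6340
row 5: Σ corner-gray over 14 cells = 6459  → 152.9885
Σ rows: total corner-gray = 41998  → 994.7686 mm³

994.769


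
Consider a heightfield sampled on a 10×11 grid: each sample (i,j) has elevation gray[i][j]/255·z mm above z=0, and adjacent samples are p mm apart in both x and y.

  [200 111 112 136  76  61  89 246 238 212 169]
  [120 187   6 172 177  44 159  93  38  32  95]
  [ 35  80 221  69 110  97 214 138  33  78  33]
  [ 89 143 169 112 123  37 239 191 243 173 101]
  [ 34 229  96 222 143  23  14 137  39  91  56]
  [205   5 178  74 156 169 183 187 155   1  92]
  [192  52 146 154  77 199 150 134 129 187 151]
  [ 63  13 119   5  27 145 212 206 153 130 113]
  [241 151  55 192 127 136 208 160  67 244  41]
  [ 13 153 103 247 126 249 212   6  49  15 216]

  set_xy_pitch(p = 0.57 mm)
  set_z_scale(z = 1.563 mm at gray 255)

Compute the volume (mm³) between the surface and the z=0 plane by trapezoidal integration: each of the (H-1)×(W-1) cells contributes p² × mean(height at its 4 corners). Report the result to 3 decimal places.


height_mm = gray/255 × 1.563; cell vol = 0.57² × mean(4 corners)
unit = 0.57² × 1.563 / (4×255) = 0.000497861 mm³ per gray-sum
row 0: Σ corner-gray over 10 cells = 4962  → 2.4704
row 1: Σ corner-gray over 10 cells = 4179  → 2.0806
row 2: Σ corner-gray over 10 cells = 5198  → 2.5879
row 3: Σ corner-gray over 10 cells = 5128  → 2.5530
row 4: Σ corner-gray over 10 cells = 4591  → 2.2857
row 5: Σ corner-gray over 10 cells = 5312  → 2.6446
row 6: Σ corner-gray over 10 cells = 4995  → 2.4868
row 7: Σ corner-gray over 10 cells = 5158  → 2.5680
row 8: Σ corner-gray over 10 cells = 5511  → 2.7437
Σ rows: total corner-gray = 45034  → 22.4207 mm³

22.421


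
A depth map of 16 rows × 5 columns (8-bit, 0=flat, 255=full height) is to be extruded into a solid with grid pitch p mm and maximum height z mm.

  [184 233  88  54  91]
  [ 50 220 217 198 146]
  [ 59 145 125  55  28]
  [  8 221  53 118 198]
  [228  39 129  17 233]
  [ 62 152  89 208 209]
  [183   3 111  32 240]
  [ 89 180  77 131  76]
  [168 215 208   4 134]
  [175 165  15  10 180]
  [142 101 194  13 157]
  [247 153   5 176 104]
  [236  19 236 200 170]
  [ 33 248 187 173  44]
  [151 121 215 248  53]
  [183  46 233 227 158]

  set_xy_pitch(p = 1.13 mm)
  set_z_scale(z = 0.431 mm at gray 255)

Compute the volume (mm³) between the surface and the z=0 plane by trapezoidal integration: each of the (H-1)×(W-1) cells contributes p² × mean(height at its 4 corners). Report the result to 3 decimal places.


height_mm = gray/255 × 0.431; cell vol = 1.13² × mean(4 corners)
unit = 1.13² × 0.431 / (4×255) = 0.000539553 mm³ per gray-sum
row 0: Σ corner-gray over 4 cells = 2491  → 1.3440
row 1: Σ corner-gray over 4 cells = 2203  → 1.1886
row 2: Σ corner-gray over 4 cells = 1727  → 0.9318
row 3: Σ corner-gray over 4 cells = 1821  → 0.9825
row 4: Σ corner-gray over 4 cells = 2000  → 1.0791
row 5: Σ corner-gray over 4 cells = 1884  → 1.0165
row 6: Σ corner-gray over 4 cells = 1656  → 0.8935
row 7: Σ corner-gray over 4 cells = 2097  → 1.1314
row 8: Σ corner-gray over 4 cells = 1891  → 1.0203
row 9: Σ corner-gray over 4 cells = 1650  → 0.8903
row 10: Σ corner-gray over 4 cells = 1934  → 1.0435
row 11: Σ corner-gray over 4 cells = 2335  → 1.2599
row 12: Σ corner-gray over 4 cells = 2609  → 1.4077
row 13: Σ corner-gray over 4 cells = 2665  → 1.4379
row 14: Σ corner-gray over 4 cells = 2725  → 1.4703
Σ rows: total corner-gray = 31688  → 17.0974 mm³

17.097


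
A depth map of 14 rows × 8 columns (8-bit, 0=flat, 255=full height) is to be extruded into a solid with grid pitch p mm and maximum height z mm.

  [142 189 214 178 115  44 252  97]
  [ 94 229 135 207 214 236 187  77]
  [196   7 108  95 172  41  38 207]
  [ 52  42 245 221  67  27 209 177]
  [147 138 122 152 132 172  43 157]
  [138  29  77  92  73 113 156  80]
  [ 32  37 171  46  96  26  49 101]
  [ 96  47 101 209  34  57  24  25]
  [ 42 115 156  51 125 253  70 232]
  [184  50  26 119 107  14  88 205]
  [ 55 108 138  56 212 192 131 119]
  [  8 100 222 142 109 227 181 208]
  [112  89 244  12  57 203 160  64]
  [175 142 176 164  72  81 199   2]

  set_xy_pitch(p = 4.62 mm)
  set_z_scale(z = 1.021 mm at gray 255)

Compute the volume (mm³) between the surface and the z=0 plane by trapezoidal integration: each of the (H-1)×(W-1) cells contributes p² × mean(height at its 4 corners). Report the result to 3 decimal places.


927.597

height_mm = gray/255 × 1.021; cell vol = 4.62² × mean(4 corners)
unit = 4.62² × 1.021 / (4×255) = 0.0213653 mm³ per gray-sum
row 0: Σ corner-gray over 7 cells = 4810  → 102.7672
row 1: Σ corner-gray over 7 cells = 3912  → 83.5812
row 2: Σ corner-gray over 7 cells = 3176  → 67.8563
row 3: Σ corner-gray over 7 cells = 3673  → 78.4748
row 4: Σ corner-gray over 7 cells = 3120  → 66.6598
row 5: Σ corner-gray over 7 cells = 2281  → 48.7343
row 6: Σ corner-gray over 7 cells = 2048  → 43.7562
row 7: Σ corner-gray over 7 cells = 2879  → 61.5108
row 8: Σ corner-gray over 7 cells = 3011  → 64.3310
row 9: Σ corner-gray over 7 cells = 3045  → 65.0574
row 10: Σ corner-gray over 7 cells = 4026  → 86.0168
row 11: Σ corner-gray over 7 cells = 3884  → 82.9829
row 12: Σ corner-gray over 7 cells = 3551  → 75.8683
Σ rows: total corner-gray = 43416  → 927.5970 mm³


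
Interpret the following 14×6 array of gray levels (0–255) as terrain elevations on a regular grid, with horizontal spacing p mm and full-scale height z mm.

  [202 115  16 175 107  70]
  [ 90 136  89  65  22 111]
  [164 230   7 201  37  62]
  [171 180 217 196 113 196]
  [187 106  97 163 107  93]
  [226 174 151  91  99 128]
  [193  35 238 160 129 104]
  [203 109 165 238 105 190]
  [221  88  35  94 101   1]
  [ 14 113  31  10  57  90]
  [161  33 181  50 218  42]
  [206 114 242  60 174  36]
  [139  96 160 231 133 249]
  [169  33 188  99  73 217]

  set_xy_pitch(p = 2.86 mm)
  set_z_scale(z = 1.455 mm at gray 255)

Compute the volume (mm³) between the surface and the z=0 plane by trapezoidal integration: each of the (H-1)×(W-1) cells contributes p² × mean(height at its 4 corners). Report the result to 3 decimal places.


height_mm = gray/255 × 1.455; cell vol = 2.86² × mean(4 corners)
unit = 2.86² × 1.455 / (4×255) = 0.011668 mm³ per gray-sum
row 0: Σ corner-gray over 5 cells = 1923  → 22.4375
row 1: Σ corner-gray over 5 cells = 2001  → 23.3476
row 2: Σ corner-gray over 5 cells = 2955  → 34.4788
row 3: Σ corner-gray over 5 cells = 3005  → 35.0622
row 4: Σ corner-gray over 5 cells = 2610  → 30.4534
row 5: Σ corner-gray over 5 cells = 2805  → 32.7286
row 6: Σ corner-gray over 5 cells = 3048  → 35.5639
row 7: Σ corner-gray over 5 cells = 2485  → 28.9949
row 8: Σ corner-gray over 5 cells = 1384  → 16.1485
row 9: Σ corner-gray over 5 cells = 1693  → 19.7539
row 10: Σ corner-gray over 5 cells = 2589  → 30.2083
row 11: Σ corner-gray over 5 cells = 3050  → 35.5873
row 12: Σ corner-gray over 5 cells = 2800  → 32.6703
Σ rows: total corner-gray = 32348  → 377.4351 mm³

377.435


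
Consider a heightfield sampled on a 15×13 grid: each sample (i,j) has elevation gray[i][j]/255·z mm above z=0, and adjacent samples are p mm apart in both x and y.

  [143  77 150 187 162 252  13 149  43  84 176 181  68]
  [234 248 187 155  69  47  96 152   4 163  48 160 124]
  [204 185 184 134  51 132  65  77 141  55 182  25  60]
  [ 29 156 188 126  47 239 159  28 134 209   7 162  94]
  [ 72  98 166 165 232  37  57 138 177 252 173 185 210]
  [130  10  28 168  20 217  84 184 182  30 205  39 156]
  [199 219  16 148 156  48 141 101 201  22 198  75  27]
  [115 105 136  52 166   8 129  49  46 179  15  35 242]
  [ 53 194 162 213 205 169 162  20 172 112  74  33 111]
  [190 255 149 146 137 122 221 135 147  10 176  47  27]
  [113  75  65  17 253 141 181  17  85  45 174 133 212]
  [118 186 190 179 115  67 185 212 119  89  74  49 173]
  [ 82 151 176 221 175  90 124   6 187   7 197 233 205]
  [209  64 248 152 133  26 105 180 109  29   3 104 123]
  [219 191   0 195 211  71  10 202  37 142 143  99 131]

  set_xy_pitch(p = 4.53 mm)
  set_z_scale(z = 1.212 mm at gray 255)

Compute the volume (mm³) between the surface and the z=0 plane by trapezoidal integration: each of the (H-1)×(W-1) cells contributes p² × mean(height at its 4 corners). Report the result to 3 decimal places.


2030.939

height_mm = gray/255 × 1.212; cell vol = 4.53² × mean(4 corners)
unit = 4.53² × 1.212 / (4×255) = 0.0243837 mm³ per gray-sum
row 0: Σ corner-gray over 12 cells = 6175  → 150.5691
row 1: Σ corner-gray over 12 cells = 5742  → 140.0110
row 2: Σ corner-gray over 12 cells = 5759  → 140.4255
row 3: Σ corner-gray over 12 cells = 6675  → 162.7609
row 4: Σ corner-gray over 12 cells = 6262  → 152.6905
row 5: Σ corner-gray over 12 cells = 5496  → 134.0126
row 6: Σ corner-gray over 12 cells = 5073  → 123.6983
row 7: Σ corner-gray over 12 cells = 5393  → 131.5011
row 8: Σ corner-gray over 12 cells = 6503  → 158.5669
row 9: Σ corner-gray over 12 cells = 6004  → 146.3995
row 10: Σ corner-gray over 12 cells = 5918  → 144.3025
row 11: Σ corner-gray over 12 cells = 6642  → 161.9563
row 12: Σ corner-gray over 12 cells = 6059  → 147.7406
row 13: Σ corner-gray over 12 cells = 5590  → 136.3046
Σ rows: total corner-gray = 83291  → 2030.9392 mm³


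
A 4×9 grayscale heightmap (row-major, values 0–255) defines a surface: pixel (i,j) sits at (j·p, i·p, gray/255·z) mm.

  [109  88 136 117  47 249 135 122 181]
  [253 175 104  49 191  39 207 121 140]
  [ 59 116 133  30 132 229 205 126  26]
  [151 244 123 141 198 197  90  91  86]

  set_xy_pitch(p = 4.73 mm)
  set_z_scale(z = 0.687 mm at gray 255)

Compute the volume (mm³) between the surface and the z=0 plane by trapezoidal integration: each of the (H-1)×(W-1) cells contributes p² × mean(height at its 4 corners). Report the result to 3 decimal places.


height_mm = gray/255 × 0.687; cell vol = 4.73² × mean(4 corners)
unit = 4.73² × 0.687 / (4×255) = 0.0150688 mm³ per gray-sum
row 0: Σ corner-gray over 8 cells = 4243  → 63.9369
row 1: Σ corner-gray over 8 cells = 4192  → 63.1684
row 2: Σ corner-gray over 8 cells = 4432  → 66.7849
Σ rows: total corner-gray = 12867  → 193.8903 mm³

193.890


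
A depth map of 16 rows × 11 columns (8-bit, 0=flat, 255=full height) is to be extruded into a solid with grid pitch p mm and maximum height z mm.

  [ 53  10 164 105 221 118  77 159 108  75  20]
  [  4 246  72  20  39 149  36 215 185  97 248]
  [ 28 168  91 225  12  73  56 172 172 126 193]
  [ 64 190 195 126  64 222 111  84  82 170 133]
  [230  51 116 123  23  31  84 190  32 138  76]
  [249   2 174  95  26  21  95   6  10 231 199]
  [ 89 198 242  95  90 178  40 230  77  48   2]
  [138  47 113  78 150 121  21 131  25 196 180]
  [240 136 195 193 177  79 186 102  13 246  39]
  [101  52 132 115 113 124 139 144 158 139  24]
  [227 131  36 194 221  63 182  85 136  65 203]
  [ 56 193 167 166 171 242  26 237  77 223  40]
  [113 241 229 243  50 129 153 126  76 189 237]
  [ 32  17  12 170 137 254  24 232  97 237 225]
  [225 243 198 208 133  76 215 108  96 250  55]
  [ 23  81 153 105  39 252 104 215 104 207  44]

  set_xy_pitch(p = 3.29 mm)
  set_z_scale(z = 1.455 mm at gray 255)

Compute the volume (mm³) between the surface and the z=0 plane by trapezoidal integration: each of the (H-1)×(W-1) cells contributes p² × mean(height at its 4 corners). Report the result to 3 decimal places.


1181.828

height_mm = gray/255 × 1.455; cell vol = 3.29² × mean(4 corners)
unit = 3.29² × 1.455 / (4×255) = 0.0154403 mm³ per gray-sum
row 0: Σ corner-gray over 10 cells = 4517  → 69.7437
row 1: Σ corner-gray over 10 cells = 4781  → 73.8199
row 2: Σ corner-gray over 10 cells = 5096  → 78.6836
row 3: Σ corner-gray over 10 cells = 4567  → 70.5157
row 4: Σ corner-gray over 10 cells = 3650  → 56.3570
row 5: Σ corner-gray over 10 cells = 4255  → 65.6983
row 6: Σ corner-gray over 10 cells = 4569  → 70.5465
row 7: Σ corner-gray over 10 cells = 5015  → 77.4329
row 8: Σ corner-gray over 10 cells = 5290  → 81.6790
row 9: Σ corner-gray over 10 cells = 5013  → 77.4020
row 10: Σ corner-gray over 10 cells = 5756  → 88.8741
row 11: Σ corner-gray over 10 cells = 6322  → 97.6133
row 12: Σ corner-gray over 10 cells = 5839  → 90.1557
row 13: Σ corner-gray over 10 cells = 5951  → 91.8850
row 14: Σ corner-gray over 10 cells = 5921  → 91.4218
Σ rows: total corner-gray = 76542  → 1181.8284 mm³


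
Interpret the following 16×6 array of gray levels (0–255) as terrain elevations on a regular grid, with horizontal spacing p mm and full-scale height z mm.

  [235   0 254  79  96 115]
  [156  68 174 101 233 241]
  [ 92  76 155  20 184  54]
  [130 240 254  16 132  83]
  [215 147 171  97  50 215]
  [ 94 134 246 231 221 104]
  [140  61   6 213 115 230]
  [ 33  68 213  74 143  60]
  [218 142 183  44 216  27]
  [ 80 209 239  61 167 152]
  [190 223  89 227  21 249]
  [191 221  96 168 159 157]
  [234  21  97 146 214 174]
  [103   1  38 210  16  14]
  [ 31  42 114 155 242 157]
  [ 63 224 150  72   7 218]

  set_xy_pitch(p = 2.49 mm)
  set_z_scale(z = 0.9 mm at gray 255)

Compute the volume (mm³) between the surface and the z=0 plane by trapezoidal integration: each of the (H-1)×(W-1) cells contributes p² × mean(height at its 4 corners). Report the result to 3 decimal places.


221.338

height_mm = gray/255 × 0.9; cell vol = 2.49² × mean(4 corners)
unit = 2.49² × 0.9 / (4×255) = 0.00547068 mm³ per gray-sum
row 0: Σ corner-gray over 5 cells = 2757  → 15.0827
row 1: Σ corner-gray over 5 cells = 2565  → 14.0323
row 2: Σ corner-gray over 5 cells = 2513  → 13.7478
row 3: Σ corner-gray over 5 cells = 2857  → 15.6297
row 4: Σ corner-gray over 5 cells = 3222  → 17.6265
row 5: Σ corner-gray over 5 cells = 3022  → 16.5324
row 6: Σ corner-gray over 5 cells = 2249  → 12.3036
row 7: Σ corner-gray over 5 cells = 2504  → 13.6986
row 8: Σ corner-gray over 5 cells = 2999  → 16.4066
row 9: Σ corner-gray over 5 cells = 3143  → 17.1943
row 10: Σ corner-gray over 5 cells = 3195  → 17.4788
row 11: Σ corner-gray over 5 cells = 3000  → 16.4120
row 12: Σ corner-gray over 5 cells = 2011  → 11.0015
row 13: Σ corner-gray over 5 cells = 1941  → 10.6186
row 14: Σ corner-gray over 5 cells = 2481  → 13.5727
Σ rows: total corner-gray = 40459  → 221.3381 mm³


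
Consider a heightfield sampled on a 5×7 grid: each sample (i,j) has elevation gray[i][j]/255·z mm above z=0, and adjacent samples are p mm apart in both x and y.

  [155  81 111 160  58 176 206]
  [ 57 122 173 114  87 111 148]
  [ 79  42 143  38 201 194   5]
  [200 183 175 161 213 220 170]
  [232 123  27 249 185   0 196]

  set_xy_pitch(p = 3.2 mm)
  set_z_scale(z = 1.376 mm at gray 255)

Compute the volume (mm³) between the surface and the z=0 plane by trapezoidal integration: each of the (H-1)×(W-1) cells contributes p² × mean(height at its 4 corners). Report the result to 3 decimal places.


height_mm = gray/255 × 1.376; cell vol = 3.2² × mean(4 corners)
unit = 3.2² × 1.376 / (4×255) = 0.013814 mm³ per gray-sum
row 0: Σ corner-gray over 6 cells = 2952  → 40.7788
row 1: Σ corner-gray over 6 cells = 2739  → 37.8364
row 2: Σ corner-gray over 6 cells = 3594  → 49.6474
row 3: Σ corner-gray over 6 cells = 3870  → 53.4600
Σ rows: total corner-gray = 13155  → 181.7227 mm³

181.723


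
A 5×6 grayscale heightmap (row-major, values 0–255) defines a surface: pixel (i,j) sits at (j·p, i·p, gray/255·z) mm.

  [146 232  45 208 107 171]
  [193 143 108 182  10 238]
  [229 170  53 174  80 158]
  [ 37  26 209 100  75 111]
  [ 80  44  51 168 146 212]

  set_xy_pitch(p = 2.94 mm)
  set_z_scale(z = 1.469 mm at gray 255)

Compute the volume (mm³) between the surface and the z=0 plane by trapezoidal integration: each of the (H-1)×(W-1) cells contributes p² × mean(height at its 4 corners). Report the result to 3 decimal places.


122.779

height_mm = gray/255 × 1.469; cell vol = 2.94² × mean(4 corners)
unit = 2.94² × 1.469 / (4×255) = 0.0124485 mm³ per gray-sum
row 0: Σ corner-gray over 5 cells = 2818  → 35.0798
row 1: Σ corner-gray over 5 cells = 2658  → 33.0881
row 2: Σ corner-gray over 5 cells = 2309  → 28.7435
row 3: Σ corner-gray over 5 cells = 2078  → 25.8679
Σ rows: total corner-gray = 9863  → 122.7793 mm³
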